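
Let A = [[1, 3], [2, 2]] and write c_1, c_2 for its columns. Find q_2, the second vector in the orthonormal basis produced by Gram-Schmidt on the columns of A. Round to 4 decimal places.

q_2 = (0.8944, -0.4472)

c_1 = (1, 2); ‖c_1‖ = 2.2361, so q_1 = (0.4472, 0.8944).
q_1·c_2 = 0.4472·3 + 0.8944·2 = 3.1305.
u_2 = c_2 − 3.1305·q_1 = (1.6000, -0.8000).
‖u_2‖ = 1.7889, so q_2 = (0.8944, -0.4472).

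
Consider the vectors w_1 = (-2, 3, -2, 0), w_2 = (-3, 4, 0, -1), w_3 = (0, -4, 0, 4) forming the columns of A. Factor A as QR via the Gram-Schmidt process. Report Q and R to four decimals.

Q = [[-0.4851, -0.3349, -0.5872], [0.7276, 0.3126, -0.2553], [-0.4851, 0.8038, 0.2043], [0.0000, -0.3796, 0.7404]], R = [[4.1231, 4.3656, -2.9104], [0.0000, 2.6346, -2.7686], [0.0000, 0.0000, 3.9830]]

w_1 = (-2, 3, -2, 0); ‖w_1‖ = 4.1231, so q_1 = (-0.4851, 0.7276, -0.4851, 0.0000).
q_1·w_2 = (-0.4851)·(-3) + 0.7276·4 + (-0.4851)·0 + 0.0000·(-1) = 4.3656.
u_2 = w_2 − 4.3656·q_1 = (-0.8824, 0.8235, 2.1176, -1.0000).
‖u_2‖ = 2.6346, so q_2 = (-0.3349, 0.3126, 0.8038, -0.3796).
q_1·w_3 = (-0.4851)·0 + 0.7276·(-4) + (-0.4851)·0 + 0.0000·4 = -2.9104; q_2·w_3 = (-0.3349)·0 + 0.3126·(-4) + 0.8038·0 + (-0.3796)·4 = -2.7686.
u_3 = w_3 + 2.9104·q_1 + 2.7686·q_2 = (-2.3390, -1.0169, 0.8136, 2.9492).
‖u_3‖ = 3.9830, so q_3 = (-0.5872, -0.2553, 0.2043, 0.7404).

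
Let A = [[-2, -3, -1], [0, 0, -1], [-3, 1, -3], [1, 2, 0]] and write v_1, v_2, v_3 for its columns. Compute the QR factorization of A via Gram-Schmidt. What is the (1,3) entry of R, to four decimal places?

v_1 = (-2, 0, -3, 1); ‖v_1‖ = 3.7417, so e_1 = (-0.5345, 0.0000, -0.8018, 0.2673).
r_{13} = e_1·v_3 = 2.9399.

r_{13} = 2.9399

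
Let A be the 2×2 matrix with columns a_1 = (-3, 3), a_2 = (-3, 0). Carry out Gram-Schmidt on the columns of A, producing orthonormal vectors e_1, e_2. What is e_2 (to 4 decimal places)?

a_1 = (-3, 3); ‖a_1‖ = 4.2426, so e_1 = (-0.7071, 0.7071).
e_1·a_2 = (-0.7071)·(-3) + 0.7071·0 = 2.1213.
u_2 = a_2 − 2.1213·e_1 = (-1.5000, -1.5000).
‖u_2‖ = 2.1213, so e_2 = (-0.7071, -0.7071).

e_2 = (-0.7071, -0.7071)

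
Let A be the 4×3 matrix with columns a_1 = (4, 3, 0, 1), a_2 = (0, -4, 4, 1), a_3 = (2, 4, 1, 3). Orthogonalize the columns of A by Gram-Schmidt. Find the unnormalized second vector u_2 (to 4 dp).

q_1 = a_1/‖a_1‖ = (4, 3, 0, 1)/5.0990 = (0.7845, 0.5883, 0.0000, 0.1961).
r_{12} = q_1·a_2 = -2.1573.
u_2 = a_2 + 2.1573·q_1 = (1.6923, -2.7308, 4.0000, 1.4231).

u_2 = (1.6923, -2.7308, 4.0000, 1.4231)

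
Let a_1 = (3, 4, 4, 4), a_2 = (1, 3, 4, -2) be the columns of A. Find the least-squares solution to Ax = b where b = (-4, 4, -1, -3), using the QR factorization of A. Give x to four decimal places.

x = (-0.4996, 0.7163)

a_1 = (3, 4, 4, 4); ‖a_1‖ = 7.5498, so q_1 = (0.3974, 0.5298, 0.5298, 0.5298).
q_1·a_2 = 0.3974·1 + 0.5298·3 + 0.5298·4 + 0.5298·(-2) = 3.0464.
u_2 = a_2 − 3.0464·q_1 = (-0.2105, 1.3860, 2.3860, -3.6140).
‖u_2‖ = 4.5518, so q_2 = (-0.0463, 0.3045, 0.5242, -0.7940).
Qᵀb = (-1.5894, 3.2607).
Back-substitute: x_2 = 3.2607/4.5518 = 0.7163.
x_1 = (-1.5894 − 3.0464·0.7163)/7.5498 = -0.4996.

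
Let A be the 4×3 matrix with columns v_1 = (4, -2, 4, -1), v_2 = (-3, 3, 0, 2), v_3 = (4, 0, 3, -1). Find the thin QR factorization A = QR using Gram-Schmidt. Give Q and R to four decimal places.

Q = [[0.6576, -0.2505, 0.5699], [-0.3288, 0.5737, 0.7368], [0.6576, 0.6464, -0.2641], [-0.1644, 0.4363, -0.2502]], R = [[6.0828, -3.2880, 4.7676], [0.0000, 3.3450, 0.5009], [0.0000, 0.0000, 1.7376]]

v_1 = (4, -2, 4, -1); ‖v_1‖ = 6.0828, so e_1 = (0.6576, -0.3288, 0.6576, -0.1644).
e_1·v_2 = 0.6576·(-3) + (-0.3288)·3 + 0.6576·0 + (-0.1644)·2 = -3.2880.
u_2 = v_2 + 3.2880·e_1 = (-0.8378, 1.9189, 2.1622, 1.4595).
‖u_2‖ = 3.3450, so e_2 = (-0.2505, 0.5737, 0.6464, 0.4363).
e_1·v_3 = 0.6576·4 + (-0.3288)·0 + 0.6576·3 + (-0.1644)·(-1) = 4.7676; e_2·v_3 = (-0.2505)·4 + 0.5737·0 + 0.6464·3 + 0.4363·(-1) = 0.5009.
u_3 = v_3 − 4.7676·e_1 − 0.5009·e_2 = (0.9903, 1.2802, -0.4589, -0.4348).
‖u_3‖ = 1.7376, so e_3 = (0.5699, 0.7368, -0.2641, -0.2502).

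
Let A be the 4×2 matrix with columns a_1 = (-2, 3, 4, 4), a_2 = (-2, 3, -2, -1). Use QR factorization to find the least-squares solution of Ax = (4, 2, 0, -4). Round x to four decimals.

x = (-0.4030, 0.1335)

a_1 = (-2, 3, 4, 4); ‖a_1‖ = 6.7082, so e_1 = (-0.2981, 0.4472, 0.5963, 0.5963).
e_1·a_2 = (-0.2981)·(-2) + 0.4472·3 + 0.5963·(-2) + 0.5963·(-1) = 0.1491.
u_2 = a_2 − 0.1491·e_1 = (-1.9556, 2.9333, -2.0889, -1.0889).
‖u_2‖ = 4.2400, so e_2 = (-0.4612, 0.6918, -0.4927, -0.2568).
Qᵀb = (-2.6833, 0.5660).
Back-substitute: x_2 = 0.5660/4.2400 = 0.1335.
x_1 = (-2.6833 − 0.1491·0.1335)/6.7082 = -0.4030.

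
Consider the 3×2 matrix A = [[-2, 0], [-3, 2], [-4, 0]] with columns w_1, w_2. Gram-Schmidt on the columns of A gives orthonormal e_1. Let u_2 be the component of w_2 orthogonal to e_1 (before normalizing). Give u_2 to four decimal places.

w_1 = (-2, -3, -4); ‖w_1‖ = 5.3852, so e_1 = (-0.3714, -0.5571, -0.7428).
e_1·w_2 = (-0.3714)·0 + (-0.5571)·2 + (-0.7428)·0 = -1.1142.
u_2 = w_2 + 1.1142·e_1 = (-0.4138, 1.3793, -0.8276).

u_2 = (-0.4138, 1.3793, -0.8276)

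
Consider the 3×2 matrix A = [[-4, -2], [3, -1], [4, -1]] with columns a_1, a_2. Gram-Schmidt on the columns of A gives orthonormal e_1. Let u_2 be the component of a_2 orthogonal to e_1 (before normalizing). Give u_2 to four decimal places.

e_1 = a_1/‖a_1‖ = (-4, 3, 4)/6.4031 = (-0.6247, 0.4685, 0.6247).
r_{12} = e_1·a_2 = 0.1562.
u_2 = a_2 − 0.1562·e_1 = (-1.9024, -1.0732, -1.0976).

u_2 = (-1.9024, -1.0732, -1.0976)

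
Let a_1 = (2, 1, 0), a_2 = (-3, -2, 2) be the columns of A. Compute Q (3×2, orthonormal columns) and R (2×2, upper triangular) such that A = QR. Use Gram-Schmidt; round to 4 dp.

Q = [[0.8944, 0.0976], [0.4472, -0.1952], [0.0000, 0.9759]], R = [[2.2361, -3.5777], [0.0000, 2.0494]]

a_1 = (2, 1, 0); ‖a_1‖ = 2.2361, so e_1 = (0.8944, 0.4472, 0.0000).
e_1·a_2 = 0.8944·(-3) + 0.4472·(-2) + 0.0000·2 = -3.5777.
u_2 = a_2 + 3.5777·e_1 = (0.2000, -0.4000, 2.0000).
‖u_2‖ = 2.0494, so e_2 = (0.0976, -0.1952, 0.9759).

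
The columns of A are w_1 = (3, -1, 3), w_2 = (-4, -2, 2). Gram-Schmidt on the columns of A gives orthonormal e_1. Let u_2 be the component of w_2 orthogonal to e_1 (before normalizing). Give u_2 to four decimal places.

u_2 = (-3.3684, -2.2105, 2.6316)

w_1 = (3, -1, 3); ‖w_1‖ = 4.3589, so e_1 = (0.6882, -0.2294, 0.6882).
e_1·w_2 = 0.6882·(-4) + (-0.2294)·(-2) + 0.6882·2 = -0.9177.
u_2 = w_2 + 0.9177·e_1 = (-3.3684, -2.2105, 2.6316).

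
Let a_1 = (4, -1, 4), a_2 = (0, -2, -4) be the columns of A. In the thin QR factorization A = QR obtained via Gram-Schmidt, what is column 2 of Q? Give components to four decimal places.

e_2 = (0.4526, -0.6465, -0.6142)

e_1 = a_1/‖a_1‖ = (4, -1, 4)/5.7446 = (0.6963, -0.1741, 0.6963).
r_{12} = e_1·a_2 = -2.4371.
u_2 = a_2 + 2.4371·e_1 = (1.6970, -2.4242, -2.3030).
‖u_2‖ = 3.7497, so e_2 = (0.4526, -0.6465, -0.6142).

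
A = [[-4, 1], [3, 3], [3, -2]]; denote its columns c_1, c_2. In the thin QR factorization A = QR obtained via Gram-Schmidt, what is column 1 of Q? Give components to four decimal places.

c_1 = (-4, 3, 3); ‖c_1‖ = 5.8310, so q_1 = (-0.6860, 0.5145, 0.5145).

q_1 = (-0.6860, 0.5145, 0.5145)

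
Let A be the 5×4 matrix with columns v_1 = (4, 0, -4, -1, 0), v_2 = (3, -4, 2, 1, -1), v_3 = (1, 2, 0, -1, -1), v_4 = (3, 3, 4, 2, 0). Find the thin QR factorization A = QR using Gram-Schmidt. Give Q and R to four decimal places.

Q = [[0.6963, 0.4756, 0.3753, 0.3614], [0.0000, -0.7216, 0.5617, 0.3963], [-0.6963, 0.4264, 0.4466, 0.2059], [-0.1741, 0.1968, -0.2851, 0.6217], [0.0000, -0.1804, -0.5127, 0.5323]], R = [[5.7446, 0.5222, 0.8704, -1.0445], [0.0000, 5.5432, -0.9840, 1.3612], [0.0000, 0.0000, 2.2966, 4.0271], [0.0000, 0.0000, 0.0000, 4.3403]]

v_1 = (4, 0, -4, -1, 0); ‖v_1‖ = 5.7446, so e_1 = (0.6963, 0.0000, -0.6963, -0.1741, 0.0000).
e_1·v_2 = 0.6963·3 + 0.0000·(-4) + (-0.6963)·2 + (-0.1741)·1 + 0.0000·(-1) = 0.5222.
u_2 = v_2 − 0.5222·e_1 = (2.6364, -4.0000, 2.3636, 1.0909, -1.0000).
‖u_2‖ = 5.5432, so e_2 = (0.4756, -0.7216, 0.4264, 0.1968, -0.1804).
e_1·v_3 = 0.6963·1 + 0.0000·2 + (-0.6963)·0 + (-0.1741)·(-1) + 0.0000·(-1) = 0.8704; e_2·v_3 = 0.4756·1 + (-0.7216)·2 + 0.4264·0 + 0.1968·(-1) + (-0.1804)·(-1) = -0.9840.
u_3 = v_3 − 0.8704·e_1 + 0.9840·e_2 = (0.8619, 1.2899, 1.0256, -0.6548, -1.1775).
‖u_3‖ = 2.2966, so e_3 = (0.3753, 0.5617, 0.4466, -0.2851, -0.5127).
e_1·v_4 = 0.6963·3 + 0.0000·3 + (-0.6963)·4 + (-0.1741)·2 + 0.0000·0 = -1.0445; e_2·v_4 = 0.4756·3 + (-0.7216)·3 + 0.4264·4 + 0.1968·2 + (-0.1804)·0 = 1.3612; e_3·v_4 = 0.3753·3 + 0.5617·3 + 0.4466·4 + (-0.2851)·2 + (-0.5127)·0 = 4.0271.
u_4 = v_4 + 1.0445·e_1 − 1.3612·e_2 − 4.0271·e_3 = (1.5684, 1.7203, 0.8938, 2.6986, 2.3104).
‖u_4‖ = 4.3403, so e_4 = (0.3614, 0.3963, 0.2059, 0.6217, 0.5323).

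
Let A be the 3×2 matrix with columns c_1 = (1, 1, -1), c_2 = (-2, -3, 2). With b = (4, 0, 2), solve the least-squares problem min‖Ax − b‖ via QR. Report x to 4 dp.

c_1 = (1, 1, -1); ‖c_1‖ = 1.7321, so e_1 = (0.5774, 0.5774, -0.5774).
e_1·c_2 = 0.5774·(-2) + 0.5774·(-3) + (-0.5774)·2 = -4.0415.
u_2 = c_2 + 4.0415·e_1 = (0.3333, -0.6667, -0.3333).
‖u_2‖ = 0.8165, so e_2 = (0.4082, -0.8165, -0.4082).
Qᵀb = (1.1547, 0.8165).
Back-substitute: x_2 = 0.8165/0.8165 = 1.0000.
x_1 = (1.1547 + 4.0415·1.0000)/1.7321 = 3.0000.

x = (3.0000, 1.0000)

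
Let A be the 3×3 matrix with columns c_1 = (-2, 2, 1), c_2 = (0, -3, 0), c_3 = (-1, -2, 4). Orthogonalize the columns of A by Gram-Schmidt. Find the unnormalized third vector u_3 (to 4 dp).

u_3 = (1.4000, 0.0000, 2.8000)

c_1 = (-2, 2, 1); ‖c_1‖ = 3.0000, so e_1 = (-0.6667, 0.6667, 0.3333).
e_1·c_2 = (-0.6667)·0 + 0.6667·(-3) + 0.3333·0 = -2.0000.
u_2 = c_2 + 2.0000·e_1 = (-1.3333, -1.6667, 0.6667).
‖u_2‖ = 2.2361, so e_2 = (-0.5963, -0.7454, 0.2981).
e_1·c_3 = (-0.6667)·(-1) + 0.6667·(-2) + 0.3333·4 = 0.6667; e_2·c_3 = (-0.5963)·(-1) + (-0.7454)·(-2) + 0.2981·4 = 3.2796.
u_3 = c_3 − 0.6667·e_1 − 3.2796·e_2 = (1.4000, 0.0000, 2.8000).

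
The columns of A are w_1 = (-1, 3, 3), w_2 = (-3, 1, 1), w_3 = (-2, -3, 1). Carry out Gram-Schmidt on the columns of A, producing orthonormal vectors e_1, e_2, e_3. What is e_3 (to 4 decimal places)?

e_3 = (0.0000, -0.7071, 0.7071)

w_1 = (-1, 3, 3); ‖w_1‖ = 4.3589, so e_1 = (-0.2294, 0.6882, 0.6882).
e_1·w_2 = (-0.2294)·(-3) + 0.6882·1 + 0.6882·1 = 2.0647.
u_2 = w_2 − 2.0647·e_1 = (-2.5263, -0.4211, -0.4211).
‖u_2‖ = 2.5955, so e_2 = (-0.9733, -0.1622, -0.1622).
e_1·w_3 = (-0.2294)·(-2) + 0.6882·(-3) + 0.6882·1 = -0.9177; e_2·w_3 = (-0.9733)·(-2) + (-0.1622)·(-3) + (-0.1622)·1 = 2.2711.
u_3 = w_3 + 0.9177·e_1 − 2.2711·e_2 = (0.0000, -2.0000, 2.0000).
‖u_3‖ = 2.8284, so e_3 = (0.0000, -0.7071, 0.7071).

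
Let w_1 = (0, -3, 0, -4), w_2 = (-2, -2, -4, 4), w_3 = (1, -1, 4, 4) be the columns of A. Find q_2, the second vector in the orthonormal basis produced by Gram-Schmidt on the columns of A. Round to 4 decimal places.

w_1 = (0, -3, 0, -4); ‖w_1‖ = 5.0000, so q_1 = (0.0000, -0.6000, 0.0000, -0.8000).
q_1·w_2 = 0.0000·(-2) + (-0.6000)·(-2) + 0.0000·(-4) + (-0.8000)·4 = -2.0000.
u_2 = w_2 + 2.0000·q_1 = (-2.0000, -3.2000, -4.0000, 2.4000).
‖u_2‖ = 6.0000, so q_2 = (-0.3333, -0.5333, -0.6667, 0.4000).

q_2 = (-0.3333, -0.5333, -0.6667, 0.4000)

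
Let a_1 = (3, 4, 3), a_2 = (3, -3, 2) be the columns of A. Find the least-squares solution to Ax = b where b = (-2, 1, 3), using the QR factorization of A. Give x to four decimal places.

x = (0.2206, -0.1664)

e_1 = a_1/‖a_1‖ = (3, 4, 3)/5.8310 = (0.5145, 0.6860, 0.5145).
r_{12} = e_1·a_2 = 0.5145.
u_2 = a_2 − 0.5145·e_1 = (2.7353, -3.3529, 1.7353).
‖u_2‖ = 4.6621, so e_2 = (0.5867, -0.7192, 0.3722).
Qᵀb = (1.2005, -0.7760).
Back-substitute: x_2 = -0.7760/4.6621 = -0.1664.
x_1 = (1.2005 − 0.5145·(-0.1664))/5.8310 = 0.2206.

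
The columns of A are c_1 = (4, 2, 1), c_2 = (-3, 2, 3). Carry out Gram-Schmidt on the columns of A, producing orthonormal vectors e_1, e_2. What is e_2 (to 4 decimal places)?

e_2 = (-0.4489, 0.5428, 0.7098)

c_1 = (4, 2, 1); ‖c_1‖ = 4.5826, so e_1 = (0.8729, 0.4364, 0.2182).
e_1·c_2 = 0.8729·(-3) + 0.4364·2 + 0.2182·3 = -1.0911.
u_2 = c_2 + 1.0911·e_1 = (-2.0476, 2.4762, 3.2381).
‖u_2‖ = 4.5617, so e_2 = (-0.4489, 0.5428, 0.7098).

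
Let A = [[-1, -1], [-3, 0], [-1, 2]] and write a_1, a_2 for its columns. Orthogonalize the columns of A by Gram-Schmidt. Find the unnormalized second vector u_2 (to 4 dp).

u_2 = (-1.0909, -0.2727, 1.9091)

a_1 = (-1, -3, -1); ‖a_1‖ = 3.3166, so e_1 = (-0.3015, -0.9045, -0.3015).
e_1·a_2 = (-0.3015)·(-1) + (-0.9045)·0 + (-0.3015)·2 = -0.3015.
u_2 = a_2 + 0.3015·e_1 = (-1.0909, -0.2727, 1.9091).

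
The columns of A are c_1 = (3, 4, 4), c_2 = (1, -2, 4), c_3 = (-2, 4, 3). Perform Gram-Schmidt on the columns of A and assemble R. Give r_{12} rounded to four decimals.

e_1 = c_1/‖c_1‖ = (3, 4, 4)/6.4031 = (0.4685, 0.6247, 0.6247).
r_{12} = e_1·c_2 = 1.7179.

r_{12} = 1.7179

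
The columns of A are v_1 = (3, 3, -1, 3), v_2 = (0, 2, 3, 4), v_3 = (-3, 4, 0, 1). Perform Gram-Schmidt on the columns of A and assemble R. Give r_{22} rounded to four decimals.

r_{22} = 4.5787

e_1 = v_1/‖v_1‖ = (3, 3, -1, 3)/5.2915 = (0.5669, 0.5669, -0.1890, 0.5669).
r_{12} = e_1·v_2 = 2.8347.
u_2 = v_2 − 2.8347·e_1 = (-1.6071, 0.3929, 3.5357, 2.3929).
r_{22} = ‖u_2‖ = 4.5787.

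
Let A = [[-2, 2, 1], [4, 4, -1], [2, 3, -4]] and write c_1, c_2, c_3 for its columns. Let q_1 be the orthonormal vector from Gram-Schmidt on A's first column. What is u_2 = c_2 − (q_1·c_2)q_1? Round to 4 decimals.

c_1 = (-2, 4, 2); ‖c_1‖ = 4.8990, so q_1 = (-0.4082, 0.8165, 0.4082).
q_1·c_2 = (-0.4082)·2 + 0.8165·4 + 0.4082·3 = 3.6742.
u_2 = c_2 − 3.6742·q_1 = (3.5000, 1.0000, 1.5000).

u_2 = (3.5000, 1.0000, 1.5000)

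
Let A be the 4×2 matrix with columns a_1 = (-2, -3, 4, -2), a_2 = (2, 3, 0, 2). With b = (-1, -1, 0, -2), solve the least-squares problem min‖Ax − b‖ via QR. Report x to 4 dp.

x = (0.0000, -0.5294)

q_1 = a_1/‖a_1‖ = (-2, -3, 4, -2)/5.7446 = (-0.3482, -0.5222, 0.6963, -0.3482).
r_{12} = q_1·a_2 = -2.9593.
u_2 = a_2 + 2.9593·q_1 = (0.9697, 1.4545, 2.0606, 0.9697).
‖u_2‖ = 2.8710, so q_2 = (0.3378, 0.5066, 0.7177, 0.3378).
Qᵀb = (1.5667, -1.5199).
Back-substitute: x_2 = -1.5199/2.8710 = -0.5294.
x_1 = (1.5667 + 2.9593·(-0.5294))/5.7446 = 0.0000.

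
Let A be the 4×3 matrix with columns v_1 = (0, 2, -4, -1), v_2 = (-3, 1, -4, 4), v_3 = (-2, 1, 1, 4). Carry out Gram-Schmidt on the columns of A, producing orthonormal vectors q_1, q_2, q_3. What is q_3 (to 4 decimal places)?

v_1 = (0, 2, -4, -1); ‖v_1‖ = 4.5826, so q_1 = (0.0000, 0.4364, -0.8729, -0.2182).
q_1·v_2 = 0.0000·(-3) + 0.4364·1 + (-0.8729)·(-4) + (-0.2182)·4 = 3.0551.
u_2 = v_2 − 3.0551·q_1 = (-3.0000, -0.3333, -1.3333, 4.6667).
‖u_2‖ = 5.7155, so q_2 = (-0.5249, -0.0583, -0.2333, 0.8165).
q_1·v_3 = 0.0000·(-2) + 0.4364·1 + (-0.8729)·1 + (-0.2182)·4 = -1.3093; q_2·v_3 = (-0.5249)·(-2) + (-0.0583)·1 + (-0.2333)·1 + 0.8165·4 = 4.0242.
u_3 = v_3 + 1.3093·q_1 − 4.0242·q_2 = (0.1122, 1.8061, 0.7959, 0.4286).
‖u_3‖ = 2.0228, so q_3 = (0.0555, 0.8929, 0.3935, 0.2119).

q_3 = (0.0555, 0.8929, 0.3935, 0.2119)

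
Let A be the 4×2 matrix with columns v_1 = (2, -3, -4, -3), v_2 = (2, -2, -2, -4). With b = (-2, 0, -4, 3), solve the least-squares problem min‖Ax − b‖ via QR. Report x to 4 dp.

v_1 = (2, -3, -4, -3); ‖v_1‖ = 6.1644, so e_1 = (0.3244, -0.4867, -0.6489, -0.4867).
e_1·v_2 = 0.3244·2 + (-0.4867)·(-2) + (-0.6489)·(-2) + (-0.4867)·(-4) = 4.8666.
u_2 = v_2 − 4.8666·e_1 = (0.4211, 0.3684, 1.1579, -1.6316).
‖u_2‖ = 2.0774, so e_2 = (0.2027, 0.1773, 0.5574, -0.7854).
Qᵀb = (0.4867, -4.9909).
Back-substitute: x_2 = -4.9909/2.0774 = -2.4024.
x_1 = (0.4867 − 4.8666·(-2.4024))/6.1644 = 1.9756.

x = (1.9756, -2.4024)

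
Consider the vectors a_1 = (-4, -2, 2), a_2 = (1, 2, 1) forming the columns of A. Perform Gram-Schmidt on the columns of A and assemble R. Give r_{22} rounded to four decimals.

e_1 = a_1/‖a_1‖ = (-4, -2, 2)/4.8990 = (-0.8165, -0.4082, 0.4082).
r_{12} = e_1·a_2 = -1.2247.
u_2 = a_2 + 1.2247·e_1 = (0.0000, 1.5000, 1.5000).
r_{22} = ‖u_2‖ = 2.1213.

r_{22} = 2.1213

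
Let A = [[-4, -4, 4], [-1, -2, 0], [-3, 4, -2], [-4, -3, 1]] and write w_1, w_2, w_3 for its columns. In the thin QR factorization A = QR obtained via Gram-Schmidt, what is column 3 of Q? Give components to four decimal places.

w_1 = (-4, -1, -3, -4); ‖w_1‖ = 6.4807, so e_1 = (-0.6172, -0.1543, -0.4629, -0.6172).
e_1·w_2 = (-0.6172)·(-4) + (-0.1543)·(-2) + (-0.4629)·4 + (-0.6172)·(-3) = 2.7775.
u_2 = w_2 − 2.7775·e_1 = (-2.2857, -1.5714, 5.2857, -1.2857).
‖u_2‖ = 6.1062, so e_2 = (-0.3743, -0.2573, 0.8656, -0.2106).
e_1·w_3 = (-0.6172)·4 + (-0.1543)·0 + (-0.4629)·(-2) + (-0.6172)·1 = -2.1602; e_2·w_3 = (-0.3743)·4 + (-0.2573)·0 + 0.8656·(-2) + (-0.2106)·1 = -3.4391.
u_3 = w_3 + 2.1602·e_1 + 3.4391·e_2 = (1.3793, -1.2184, -0.0230, -1.0575).
‖u_3‖ = 2.1227, so e_3 = (0.6498, -0.5740, -0.0108, -0.4982).

e_3 = (0.6498, -0.5740, -0.0108, -0.4982)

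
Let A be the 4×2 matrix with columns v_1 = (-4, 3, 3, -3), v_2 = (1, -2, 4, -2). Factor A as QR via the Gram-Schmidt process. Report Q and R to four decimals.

e_1 = v_1/‖v_1‖ = (-4, 3, 3, -3)/6.5574 = (-0.6100, 0.4575, 0.4575, -0.4575).
r_{12} = e_1·v_2 = 1.2200.
u_2 = v_2 − 1.2200·e_1 = (1.7442, -2.5581, 3.4419, -1.4419).
‖u_2‖ = 4.8489, so e_2 = (0.3597, -0.5276, 0.7098, -0.2974).

Q = [[-0.6100, 0.3597], [0.4575, -0.5276], [0.4575, 0.7098], [-0.4575, -0.2974]], R = [[6.5574, 1.2200], [0.0000, 4.8489]]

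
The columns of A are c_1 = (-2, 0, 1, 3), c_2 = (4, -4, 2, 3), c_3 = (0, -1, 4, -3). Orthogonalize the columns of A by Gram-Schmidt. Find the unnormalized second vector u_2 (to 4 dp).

u_2 = (4.4286, -4.0000, 1.7857, 2.3571)

c_1 = (-2, 0, 1, 3); ‖c_1‖ = 3.7417, so e_1 = (-0.5345, 0.0000, 0.2673, 0.8018).
e_1·c_2 = (-0.5345)·4 + 0.0000·(-4) + 0.2673·2 + 0.8018·3 = 0.8018.
u_2 = c_2 − 0.8018·e_1 = (4.4286, -4.0000, 1.7857, 2.3571).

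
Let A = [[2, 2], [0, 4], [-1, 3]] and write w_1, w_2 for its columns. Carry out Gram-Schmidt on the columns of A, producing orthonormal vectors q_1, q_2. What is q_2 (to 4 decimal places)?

q_2 = (0.2981, 0.7454, 0.5963)

w_1 = (2, 0, -1); ‖w_1‖ = 2.2361, so q_1 = (0.8944, 0.0000, -0.4472).
q_1·w_2 = 0.8944·2 + 0.0000·4 + (-0.4472)·3 = 0.4472.
u_2 = w_2 − 0.4472·q_1 = (1.6000, 4.0000, 3.2000).
‖u_2‖ = 5.3666, so q_2 = (0.2981, 0.7454, 0.5963).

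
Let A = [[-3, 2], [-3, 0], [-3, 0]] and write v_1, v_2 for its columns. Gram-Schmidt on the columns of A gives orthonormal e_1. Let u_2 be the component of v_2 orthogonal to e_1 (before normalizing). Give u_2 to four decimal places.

u_2 = (1.3333, -0.6667, -0.6667)

e_1 = v_1/‖v_1‖ = (-3, -3, -3)/5.1962 = (-0.5774, -0.5774, -0.5774).
r_{12} = e_1·v_2 = -1.1547.
u_2 = v_2 + 1.1547·e_1 = (1.3333, -0.6667, -0.6667).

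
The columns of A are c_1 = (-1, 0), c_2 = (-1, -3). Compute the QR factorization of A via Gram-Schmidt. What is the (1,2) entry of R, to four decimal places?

q_1 = c_1/‖c_1‖ = (-1, 0)/1.0000 = (-1.0000, 0.0000).
r_{12} = q_1·c_2 = 1.0000.

r_{12} = 1.0000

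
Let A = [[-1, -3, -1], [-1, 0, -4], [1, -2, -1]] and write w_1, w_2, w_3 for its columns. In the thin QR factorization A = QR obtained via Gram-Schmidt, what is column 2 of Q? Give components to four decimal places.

e_1 = w_1/‖w_1‖ = (-1, -1, 1)/1.7321 = (-0.5774, -0.5774, 0.5774).
r_{12} = e_1·w_2 = 0.5774.
u_2 = w_2 − 0.5774·e_1 = (-2.6667, 0.3333, -2.3333).
‖u_2‖ = 3.5590, so e_2 = (-0.7493, 0.0937, -0.6556).

e_2 = (-0.7493, 0.0937, -0.6556)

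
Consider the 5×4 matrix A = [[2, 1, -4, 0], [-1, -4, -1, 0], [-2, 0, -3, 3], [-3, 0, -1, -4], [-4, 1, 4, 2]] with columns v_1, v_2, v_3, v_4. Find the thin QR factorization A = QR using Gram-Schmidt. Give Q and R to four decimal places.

Q = [[0.3430, 0.2087, -0.5696, 0.0310], [-0.1715, -0.9320, -0.0582, 0.0792], [-0.3430, 0.0278, -0.6431, 0.5690], [-0.5145, 0.0417, -0.3808, -0.7663], [-0.6860, 0.2921, 0.3369, 0.2860]], R = [[5.8310, 0.3430, -2.4010, -0.3430], [0.0000, 4.2288, 1.1407, 0.5008], [0.0000, 0.0000, 5.9945, 0.2678], [0.0000, 0.0000, 0.0000, 5.3441]]

e_1 = v_1/‖v_1‖ = (2, -1, -2, -3, -4)/5.8310 = (0.3430, -0.1715, -0.3430, -0.5145, -0.6860).
r_{12} = e_1·v_2 = 0.3430.
u_2 = v_2 − 0.3430·e_1 = (0.8824, -3.9412, 0.1176, 0.1765, 1.2353).
‖u_2‖ = 4.2288, so e_2 = (0.2087, -0.9320, 0.0278, 0.0417, 0.2921).
r_{13} = e_1·v_3 = -2.4010; r_{23} = e_2·v_3 = 1.1407.
u_3 = v_3 + 2.4010·e_1 − 1.1407·e_2 = (-3.4145, -0.3487, -3.8553, -2.2829, 2.0197).
‖u_3‖ = 5.9945, so e_3 = (-0.5696, -0.0582, -0.6431, -0.3808, 0.3369).
r_{14} = e_1·v_4 = -0.3430; r_{24} = e_2·v_4 = 0.5008; r_{34} = e_3·v_4 = 0.2678.
u_4 = v_4 + 0.3430·e_1 − 0.5008·e_2 − 0.2678·e_3 = (0.1657, 0.4235, 3.0406, -4.0954, 1.5282).
‖u_4‖ = 5.3441, so e_4 = (0.0310, 0.0792, 0.5690, -0.7663, 0.2860).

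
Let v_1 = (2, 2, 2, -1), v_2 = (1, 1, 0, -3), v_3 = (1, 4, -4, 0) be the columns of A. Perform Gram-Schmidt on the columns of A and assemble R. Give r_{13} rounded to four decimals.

r_{13} = 0.5547

v_1 = (2, 2, 2, -1); ‖v_1‖ = 3.6056, so e_1 = (0.5547, 0.5547, 0.5547, -0.2774).
r_{13} = e_1·v_3 = 0.5547.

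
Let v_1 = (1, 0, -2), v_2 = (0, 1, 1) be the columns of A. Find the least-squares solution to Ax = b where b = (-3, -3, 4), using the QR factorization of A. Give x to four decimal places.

v_1 = (1, 0, -2); ‖v_1‖ = 2.2361, so e_1 = (0.4472, 0.0000, -0.8944).
e_1·v_2 = 0.4472·0 + 0.0000·1 + (-0.8944)·1 = -0.8944.
u_2 = v_2 + 0.8944·e_1 = (0.4000, 1.0000, 0.2000).
‖u_2‖ = 1.0954, so e_2 = (0.3651, 0.9129, 0.1826).
Qᵀb = (-4.9193, -3.1038).
Back-substitute: x_2 = -3.1038/1.0954 = -2.8333.
x_1 = (-4.9193 + 0.8944·(-2.8333))/2.2361 = -3.3333.

x = (-3.3333, -2.8333)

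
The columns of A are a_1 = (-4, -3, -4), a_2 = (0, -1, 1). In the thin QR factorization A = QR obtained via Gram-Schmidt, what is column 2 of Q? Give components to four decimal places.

q_1 = a_1/‖a_1‖ = (-4, -3, -4)/6.4031 = (-0.6247, -0.4685, -0.6247).
r_{12} = q_1·a_2 = -0.1562.
u_2 = a_2 + 0.1562·q_1 = (-0.0976, -1.0732, 0.9024).
‖u_2‖ = 1.4056, so q_2 = (-0.0694, -0.7635, 0.6420).

q_2 = (-0.0694, -0.7635, 0.6420)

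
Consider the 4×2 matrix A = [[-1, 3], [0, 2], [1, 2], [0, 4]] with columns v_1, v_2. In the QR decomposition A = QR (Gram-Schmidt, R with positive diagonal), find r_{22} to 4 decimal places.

r_{22} = 5.7009

v_1 = (-1, 0, 1, 0); ‖v_1‖ = 1.4142, so e_1 = (-0.7071, 0.0000, 0.7071, 0.0000).
e_1·v_2 = (-0.7071)·3 + 0.0000·2 + 0.7071·2 + 0.0000·4 = -0.7071.
u_2 = v_2 + 0.7071·e_1 = (2.5000, 2.0000, 2.5000, 4.0000).
r_{22} = ‖u_2‖ = 5.7009.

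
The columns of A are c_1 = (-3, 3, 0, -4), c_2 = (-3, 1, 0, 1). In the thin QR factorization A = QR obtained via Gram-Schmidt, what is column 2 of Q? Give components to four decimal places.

c_1 = (-3, 3, 0, -4); ‖c_1‖ = 5.8310, so e_1 = (-0.5145, 0.5145, 0.0000, -0.6860).
e_1·c_2 = (-0.5145)·(-3) + 0.5145·1 + 0.0000·0 + (-0.6860)·1 = 1.3720.
u_2 = c_2 − 1.3720·e_1 = (-2.2941, 0.2941, 0.0000, 1.9412).
‖u_2‖ = 3.0195, so e_2 = (-0.7598, 0.0974, 0.0000, 0.6429).

e_2 = (-0.7598, 0.0974, 0.0000, 0.6429)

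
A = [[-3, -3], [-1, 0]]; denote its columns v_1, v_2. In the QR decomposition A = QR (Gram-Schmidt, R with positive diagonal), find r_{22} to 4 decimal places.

q_1 = v_1/‖v_1‖ = (-3, -1)/3.1623 = (-0.9487, -0.3162).
r_{12} = q_1·v_2 = 2.8460.
u_2 = v_2 − 2.8460·q_1 = (-0.3000, 0.9000).
r_{22} = ‖u_2‖ = 0.9487.

r_{22} = 0.9487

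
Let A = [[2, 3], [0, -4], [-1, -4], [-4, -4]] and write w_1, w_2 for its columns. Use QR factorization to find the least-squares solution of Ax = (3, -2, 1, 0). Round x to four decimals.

x = (-0.1017, 0.2745)

e_1 = w_1/‖w_1‖ = (2, 0, -1, -4)/4.5826 = (0.4364, 0.0000, -0.2182, -0.8729).
r_{12} = e_1·w_2 = 5.6737.
u_2 = w_2 − 5.6737·e_1 = (0.5238, -4.0000, -2.7619, 0.9524).
‖u_2‖ = 4.9809, so e_2 = (0.1052, -0.8031, -0.5545, 0.1912).
Qᵀb = (1.0911, 1.3671).
Back-substitute: x_2 = 1.3671/4.9809 = 0.2745.
x_1 = (1.0911 − 5.6737·0.2745)/4.5826 = -0.1017.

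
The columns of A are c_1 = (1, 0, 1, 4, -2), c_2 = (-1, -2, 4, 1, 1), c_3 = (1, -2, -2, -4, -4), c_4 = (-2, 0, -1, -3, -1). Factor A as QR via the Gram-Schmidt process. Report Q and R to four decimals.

Q = [[0.2132, -0.2625, 0.1408, -0.8762], [0.0000, -0.4277, -0.5321, 0.2834], [0.2132, 0.8069, 0.0531, 0.0147], [0.8528, 0.0194, -0.4109, 0.0209], [-0.4264, 0.3111, -0.7248, -0.3890]], R = [[4.6904, 1.0660, -1.9188, -2.7716], [0.0000, 4.6759, -2.3428, -0.6513], [0.0000, 0.0000, 5.6418, 1.6229], [0.0000, 0.0000, 0.0000, 2.0640]]

c_1 = (1, 0, 1, 4, -2); ‖c_1‖ = 4.6904, so q_1 = (0.2132, 0.0000, 0.2132, 0.8528, -0.4264).
q_1·c_2 = 0.2132·(-1) + 0.0000·(-2) + 0.2132·4 + 0.8528·1 + (-0.4264)·1 = 1.0660.
u_2 = c_2 − 1.0660·q_1 = (-1.2273, -2.0000, 3.7727, 0.0909, 1.4545).
‖u_2‖ = 4.6759, so q_2 = (-0.2625, -0.4277, 0.8069, 0.0194, 0.3111).
q_1·c_3 = 0.2132·1 + 0.0000·(-2) + 0.2132·(-2) + 0.8528·(-4) + (-0.4264)·(-4) = -1.9188; q_2·c_3 = (-0.2625)·1 + (-0.4277)·(-2) + 0.8069·(-2) + 0.0194·(-4) + 0.3111·(-4) = -2.3428.
u_3 = c_3 + 1.9188·q_1 + 2.3428·q_2 = (0.7942, -3.0021, 0.2994, -2.3181, -4.0894).
‖u_3‖ = 5.6418, so q_3 = (0.1408, -0.5321, 0.0531, -0.4109, -0.7248).
q_1·c_4 = 0.2132·(-2) + 0.0000·0 + 0.2132·(-1) + 0.8528·(-3) + (-0.4264)·(-1) = -2.7716; q_2·c_4 = (-0.2625)·(-2) + (-0.4277)·0 + 0.8069·(-1) + 0.0194·(-3) + 0.3111·(-1) = -0.6513; q_3·c_4 = 0.1408·(-2) + (-0.5321)·0 + 0.0531·(-1) + (-0.4109)·(-3) + (-0.7248)·(-1) = 1.6229.
u_4 = c_4 + 2.7716·q_1 + 0.6513·q_2 − 1.6229·q_3 = (-1.8085, 0.5850, 0.0303, 0.0431, -0.8029).
‖u_4‖ = 2.0640, so q_4 = (-0.8762, 0.2834, 0.0147, 0.0209, -0.3890).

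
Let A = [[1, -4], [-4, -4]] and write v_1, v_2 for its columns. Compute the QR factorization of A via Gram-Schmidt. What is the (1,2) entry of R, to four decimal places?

r_{12} = 2.9104

v_1 = (1, -4); ‖v_1‖ = 4.1231, so e_1 = (0.2425, -0.9701).
r_{12} = e_1·v_2 = 2.9104.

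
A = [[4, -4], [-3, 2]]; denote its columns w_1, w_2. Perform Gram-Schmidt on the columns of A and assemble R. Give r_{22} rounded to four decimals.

w_1 = (4, -3); ‖w_1‖ = 5.0000, so q_1 = (0.8000, -0.6000).
q_1·w_2 = 0.8000·(-4) + (-0.6000)·2 = -4.4000.
u_2 = w_2 + 4.4000·q_1 = (-0.4800, -0.6400).
r_{22} = ‖u_2‖ = 0.8000.

r_{22} = 0.8000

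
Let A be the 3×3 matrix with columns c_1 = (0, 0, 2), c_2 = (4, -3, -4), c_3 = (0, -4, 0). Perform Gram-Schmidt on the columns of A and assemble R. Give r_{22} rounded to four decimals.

r_{22} = 5.0000

c_1 = (0, 0, 2); ‖c_1‖ = 2.0000, so e_1 = (0.0000, 0.0000, 1.0000).
e_1·c_2 = 0.0000·4 + 0.0000·(-3) + 1.0000·(-4) = -4.0000.
u_2 = c_2 + 4.0000·e_1 = (4.0000, -3.0000, 0.0000).
r_{22} = ‖u_2‖ = 5.0000.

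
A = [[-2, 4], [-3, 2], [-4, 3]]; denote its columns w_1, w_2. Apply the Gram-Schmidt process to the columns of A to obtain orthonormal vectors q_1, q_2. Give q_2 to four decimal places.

w_1 = (-2, -3, -4); ‖w_1‖ = 5.3852, so q_1 = (-0.3714, -0.5571, -0.7428).
q_1·w_2 = (-0.3714)·4 + (-0.5571)·2 + (-0.7428)·3 = -4.8281.
u_2 = w_2 + 4.8281·q_1 = (2.2069, -0.6897, -0.5862).
‖u_2‖ = 2.3853, so q_2 = (0.9252, -0.2891, -0.2458).

q_2 = (0.9252, -0.2891, -0.2458)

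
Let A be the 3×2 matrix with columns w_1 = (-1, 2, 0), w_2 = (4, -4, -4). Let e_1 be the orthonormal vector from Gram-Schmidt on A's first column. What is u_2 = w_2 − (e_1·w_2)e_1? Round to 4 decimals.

e_1 = w_1/‖w_1‖ = (-1, 2, 0)/2.2361 = (-0.4472, 0.8944, 0.0000).
r_{12} = e_1·w_2 = -5.3666.
u_2 = w_2 + 5.3666·e_1 = (1.6000, 0.8000, -4.0000).

u_2 = (1.6000, 0.8000, -4.0000)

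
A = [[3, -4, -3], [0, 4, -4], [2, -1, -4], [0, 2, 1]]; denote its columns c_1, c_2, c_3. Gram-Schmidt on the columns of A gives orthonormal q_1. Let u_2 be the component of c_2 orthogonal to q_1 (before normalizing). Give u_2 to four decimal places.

u_2 = (-0.7692, 4.0000, 1.1538, 2.0000)

c_1 = (3, 0, 2, 0); ‖c_1‖ = 3.6056, so q_1 = (0.8321, 0.0000, 0.5547, 0.0000).
q_1·c_2 = 0.8321·(-4) + 0.0000·4 + 0.5547·(-1) + 0.0000·2 = -3.8829.
u_2 = c_2 + 3.8829·q_1 = (-0.7692, 4.0000, 1.1538, 2.0000).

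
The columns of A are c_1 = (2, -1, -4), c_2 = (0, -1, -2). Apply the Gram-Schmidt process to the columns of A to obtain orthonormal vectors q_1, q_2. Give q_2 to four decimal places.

c_1 = (2, -1, -4); ‖c_1‖ = 4.5826, so q_1 = (0.4364, -0.2182, -0.8729).
q_1·c_2 = 0.4364·0 + (-0.2182)·(-1) + (-0.8729)·(-2) = 1.9640.
u_2 = c_2 − 1.9640·q_1 = (-0.8571, -0.5714, -0.2857).
‖u_2‖ = 1.0690, so q_2 = (-0.8018, -0.5345, -0.2673).

q_2 = (-0.8018, -0.5345, -0.2673)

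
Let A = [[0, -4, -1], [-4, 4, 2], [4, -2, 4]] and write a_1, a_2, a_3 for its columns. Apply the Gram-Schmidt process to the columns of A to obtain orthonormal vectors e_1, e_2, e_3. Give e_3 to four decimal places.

a_1 = (0, -4, 4); ‖a_1‖ = 5.6569, so e_1 = (0.0000, -0.7071, 0.7071).
e_1·a_2 = 0.0000·(-4) + (-0.7071)·4 + 0.7071·(-2) = -4.2426.
u_2 = a_2 + 4.2426·e_1 = (-4.0000, 1.0000, 1.0000).
‖u_2‖ = 4.2426, so e_2 = (-0.9428, 0.2357, 0.2357).
e_1·a_3 = 0.0000·(-1) + (-0.7071)·2 + 0.7071·4 = 1.4142; e_2·a_3 = (-0.9428)·(-1) + 0.2357·2 + 0.2357·4 = 2.3570.
u_3 = a_3 − 1.4142·e_1 − 2.3570·e_2 = (1.2222, 2.4444, 2.4444).
‖u_3‖ = 3.6667, so e_3 = (0.3333, 0.6667, 0.6667).

e_3 = (0.3333, 0.6667, 0.6667)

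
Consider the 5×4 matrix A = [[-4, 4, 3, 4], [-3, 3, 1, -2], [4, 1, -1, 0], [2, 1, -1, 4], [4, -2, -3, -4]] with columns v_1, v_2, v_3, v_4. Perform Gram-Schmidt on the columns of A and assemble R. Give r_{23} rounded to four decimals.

r_{23} = 1.0066

v_1 = (-4, -3, 4, 2, 4); ‖v_1‖ = 7.8102, so q_1 = (-0.5121, -0.3841, 0.5121, 0.2561, 0.5121).
q_1·v_2 = (-0.5121)·4 + (-0.3841)·3 + 0.5121·1 + 0.2561·1 + 0.5121·(-2) = -3.4570.
u_2 = v_2 + 3.4570·q_1 = (2.2295, 1.6721, 2.7705, 1.8852, -0.2295).
‖u_2‖ = 4.3645, so q_2 = (0.5108, 0.3831, 0.6348, 0.4319, -0.0526).
r_{23} = q_2·v_3 = 1.0066.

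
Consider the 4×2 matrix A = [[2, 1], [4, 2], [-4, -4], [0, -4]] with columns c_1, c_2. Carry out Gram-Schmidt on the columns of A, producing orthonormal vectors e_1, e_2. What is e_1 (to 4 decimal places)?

e_1 = (0.3333, 0.6667, -0.6667, 0.0000)

e_1 = c_1/‖c_1‖ = (2, 4, -4, 0)/6.0000 = (0.3333, 0.6667, -0.6667, 0.0000).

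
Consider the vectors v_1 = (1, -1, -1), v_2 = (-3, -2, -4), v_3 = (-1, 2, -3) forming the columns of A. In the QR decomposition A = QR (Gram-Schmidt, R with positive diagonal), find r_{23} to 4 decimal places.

r_{23} = 2.1573

q_1 = v_1/‖v_1‖ = (1, -1, -1)/1.7321 = (0.5774, -0.5774, -0.5774).
r_{12} = q_1·v_2 = 1.7321.
u_2 = v_2 − 1.7321·q_1 = (-4.0000, -1.0000, -3.0000).
‖u_2‖ = 5.0990, so q_2 = (-0.7845, -0.1961, -0.5883).
r_{23} = q_2·v_3 = 2.1573.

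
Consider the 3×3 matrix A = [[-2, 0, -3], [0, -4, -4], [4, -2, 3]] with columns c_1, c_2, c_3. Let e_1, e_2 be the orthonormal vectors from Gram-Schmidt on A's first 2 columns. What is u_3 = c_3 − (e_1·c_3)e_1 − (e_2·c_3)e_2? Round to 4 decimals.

e_1 = c_1/‖c_1‖ = (-2, 0, 4)/4.4721 = (-0.4472, 0.0000, 0.8944).
r_{12} = e_1·c_2 = -1.7889.
u_2 = c_2 + 1.7889·e_1 = (-0.8000, -4.0000, -0.4000).
‖u_2‖ = 4.0988, so e_2 = (-0.1952, -0.9759, -0.0976).
r_{13} = e_1·c_3 = 4.0249; r_{23} = e_2·c_3 = 4.1964.
u_3 = c_3 − 4.0249·e_1 − 4.1964·e_2 = (-0.3810, 0.0952, -0.1905).

u_3 = (-0.3810, 0.0952, -0.1905)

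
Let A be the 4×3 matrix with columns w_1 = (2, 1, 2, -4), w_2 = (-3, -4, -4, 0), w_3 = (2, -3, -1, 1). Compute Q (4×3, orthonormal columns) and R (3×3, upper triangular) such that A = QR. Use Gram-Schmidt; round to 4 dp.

w_1 = (2, 1, 2, -4); ‖w_1‖ = 5.0000, so e_1 = (0.4000, 0.2000, 0.4000, -0.8000).
e_1·w_2 = 0.4000·(-3) + 0.2000·(-4) + 0.4000·(-4) + (-0.8000)·0 = -3.6000.
u_2 = w_2 + 3.6000·e_1 = (-1.5600, -3.2800, -2.5600, -2.8800).
‖u_2‖ = 5.2953, so e_2 = (-0.2946, -0.6194, -0.4834, -0.5439).
e_1·w_3 = 0.4000·2 + 0.2000·(-3) + 0.4000·(-1) + (-0.8000)·1 = -1.0000; e_2·w_3 = (-0.2946)·2 + (-0.6194)·(-3) + (-0.4834)·(-1) + (-0.5439)·1 = 1.2086.
u_3 = w_3 + 1.0000·e_1 − 1.2086·e_2 = (2.7561, -2.0514, -0.0157, 0.8573).
‖u_3‖ = 3.5411, so e_3 = (0.7783, -0.5793, -0.0044, 0.2421).

Q = [[0.4000, -0.2946, 0.7783], [0.2000, -0.6194, -0.5793], [0.4000, -0.4834, -0.0044], [-0.8000, -0.5439, 0.2421]], R = [[5.0000, -3.6000, -1.0000], [0.0000, 5.2953, 1.2086], [0.0000, 0.0000, 3.5411]]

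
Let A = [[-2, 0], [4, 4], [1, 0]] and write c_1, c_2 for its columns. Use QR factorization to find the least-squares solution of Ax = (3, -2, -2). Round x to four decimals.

c_1 = (-2, 4, 1); ‖c_1‖ = 4.5826, so e_1 = (-0.4364, 0.8729, 0.2182).
e_1·c_2 = (-0.4364)·0 + 0.8729·4 + 0.2182·0 = 3.4915.
u_2 = c_2 − 3.4915·e_1 = (1.5238, 0.9524, -0.7619).
‖u_2‖ = 1.9518, so e_2 = (0.7807, 0.4880, -0.3904).
Qᵀb = (-3.4915, 2.1470).
Back-substitute: x_2 = 2.1470/1.9518 = 1.1000.
x_1 = (-3.4915 − 3.4915·1.1000)/4.5826 = -1.6000.

x = (-1.6000, 1.1000)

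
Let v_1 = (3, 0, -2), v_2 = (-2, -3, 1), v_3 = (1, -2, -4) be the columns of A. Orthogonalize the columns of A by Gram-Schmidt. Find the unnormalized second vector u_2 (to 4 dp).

u_2 = (-0.1538, -3.0000, -0.2308)

q_1 = v_1/‖v_1‖ = (3, 0, -2)/3.6056 = (0.8321, 0.0000, -0.5547).
r_{12} = q_1·v_2 = -2.2188.
u_2 = v_2 + 2.2188·q_1 = (-0.1538, -3.0000, -0.2308).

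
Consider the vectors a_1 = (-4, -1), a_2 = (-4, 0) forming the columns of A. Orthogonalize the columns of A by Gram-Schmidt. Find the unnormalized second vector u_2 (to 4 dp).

e_1 = a_1/‖a_1‖ = (-4, -1)/4.1231 = (-0.9701, -0.2425).
r_{12} = e_1·a_2 = 3.8806.
u_2 = a_2 − 3.8806·e_1 = (-0.2353, 0.9412).

u_2 = (-0.2353, 0.9412)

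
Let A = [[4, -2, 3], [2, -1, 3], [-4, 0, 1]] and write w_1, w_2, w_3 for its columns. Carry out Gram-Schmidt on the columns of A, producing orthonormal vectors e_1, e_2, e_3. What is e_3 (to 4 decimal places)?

w_1 = (4, 2, -4); ‖w_1‖ = 6.0000, so e_1 = (0.6667, 0.3333, -0.6667).
e_1·w_2 = 0.6667·(-2) + 0.3333·(-1) + (-0.6667)·0 = -1.6667.
u_2 = w_2 + 1.6667·e_1 = (-0.8889, -0.4444, -1.1111).
‖u_2‖ = 1.4907, so e_2 = (-0.5963, -0.2981, -0.7454).
e_1·w_3 = 0.6667·3 + 0.3333·3 + (-0.6667)·1 = 2.3333; e_2·w_3 = (-0.5963)·3 + (-0.2981)·3 + (-0.7454)·1 = -3.4286.
u_3 = w_3 − 2.3333·e_1 + 3.4286·e_2 = (-0.6000, 1.2000, 0.0000).
‖u_3‖ = 1.3416, so e_3 = (-0.4472, 0.8944, 0.0000).

e_3 = (-0.4472, 0.8944, 0.0000)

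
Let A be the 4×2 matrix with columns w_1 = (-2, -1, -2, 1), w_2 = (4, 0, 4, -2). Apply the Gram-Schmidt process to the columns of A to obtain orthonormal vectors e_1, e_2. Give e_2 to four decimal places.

e_1 = w_1/‖w_1‖ = (-2, -1, -2, 1)/3.1623 = (-0.6325, -0.3162, -0.6325, 0.3162).
r_{12} = e_1·w_2 = -5.6921.
u_2 = w_2 + 5.6921·e_1 = (0.4000, -1.8000, 0.4000, -0.2000).
‖u_2‖ = 1.8974, so e_2 = (0.2108, -0.9487, 0.2108, -0.1054).

e_2 = (0.2108, -0.9487, 0.2108, -0.1054)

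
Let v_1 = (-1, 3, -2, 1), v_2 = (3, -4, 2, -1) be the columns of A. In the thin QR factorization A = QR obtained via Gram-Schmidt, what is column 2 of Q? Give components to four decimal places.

q_2 = (0.9129, 0.0000, -0.3651, 0.1826)

v_1 = (-1, 3, -2, 1); ‖v_1‖ = 3.8730, so q_1 = (-0.2582, 0.7746, -0.5164, 0.2582).
q_1·v_2 = (-0.2582)·3 + 0.7746·(-4) + (-0.5164)·2 + 0.2582·(-1) = -5.1640.
u_2 = v_2 + 5.1640·q_1 = (1.6667, 0.0000, -0.6667, 0.3333).
‖u_2‖ = 1.8257, so q_2 = (0.9129, 0.0000, -0.3651, 0.1826).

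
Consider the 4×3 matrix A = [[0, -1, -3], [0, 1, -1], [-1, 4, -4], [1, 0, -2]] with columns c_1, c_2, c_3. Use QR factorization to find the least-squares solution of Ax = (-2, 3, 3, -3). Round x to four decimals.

x = (-1.5556, 0.9444, 0.4444)

e_1 = c_1/‖c_1‖ = (0, 0, -1, 1)/1.4142 = (0.0000, 0.0000, -0.7071, 0.7071).
r_{12} = e_1·c_2 = -2.8284.
u_2 = c_2 + 2.8284·e_1 = (-1.0000, 1.0000, 2.0000, 2.0000).
‖u_2‖ = 3.1623, so e_2 = (-0.3162, 0.3162, 0.6325, 0.6325).
r_{13} = e_1·c_3 = 1.4142; r_{23} = e_2·c_3 = -3.1623.
u_3 = c_3 − 1.4142·e_1 + 3.1623·e_2 = (-4.0000, 0.0000, -1.0000, -1.0000).
‖u_3‖ = 4.2426, so e_3 = (-0.9428, 0.0000, -0.2357, -0.2357).
Qᵀb = (-4.2426, 1.5811, 1.8856).
Back-substitute: x_3 = 1.8856/4.2426 = 0.4444.
x_2 = (1.5811 + 3.1623·0.4444)/3.1623 = 0.9444.
x_1 = (-4.2426 + 2.8284·0.9444 − 1.4142·0.4444)/1.4142 = -1.5556.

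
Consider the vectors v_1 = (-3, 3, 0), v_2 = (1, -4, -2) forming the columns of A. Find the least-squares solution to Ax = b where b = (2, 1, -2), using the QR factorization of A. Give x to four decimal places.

v_1 = (-3, 3, 0); ‖v_1‖ = 4.2426, so e_1 = (-0.7071, 0.7071, 0.0000).
e_1·v_2 = (-0.7071)·1 + 0.7071·(-4) + 0.0000·(-2) = -3.5355.
u_2 = v_2 + 3.5355·e_1 = (-1.5000, -1.5000, -2.0000).
‖u_2‖ = 2.9155, so e_2 = (-0.5145, -0.5145, -0.6860).
Qᵀb = (-0.7071, -0.1715).
Back-substitute: x_2 = -0.1715/2.9155 = -0.0588.
x_1 = (-0.7071 + 3.5355·(-0.0588))/4.2426 = -0.2157.

x = (-0.2157, -0.0588)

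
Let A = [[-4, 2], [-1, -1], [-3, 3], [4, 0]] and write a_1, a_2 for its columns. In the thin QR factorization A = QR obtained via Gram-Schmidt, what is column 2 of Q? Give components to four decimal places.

q_2 = (0.1694, -0.4912, 0.6605, 0.5420)

a_1 = (-4, -1, -3, 4); ‖a_1‖ = 6.4807, so q_1 = (-0.6172, -0.1543, -0.4629, 0.6172).
q_1·a_2 = (-0.6172)·2 + (-0.1543)·(-1) + (-0.4629)·3 + 0.6172·0 = -2.4689.
u_2 = a_2 + 2.4689·q_1 = (0.4762, -1.3810, 1.8571, 1.5238).
‖u_2‖ = 2.8115, so q_2 = (0.1694, -0.4912, 0.6605, 0.5420).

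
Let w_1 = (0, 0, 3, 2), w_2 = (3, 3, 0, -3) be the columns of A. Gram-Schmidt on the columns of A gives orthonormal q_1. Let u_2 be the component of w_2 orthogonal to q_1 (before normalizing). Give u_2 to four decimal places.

u_2 = (3.0000, 3.0000, 1.3846, -2.0769)

w_1 = (0, 0, 3, 2); ‖w_1‖ = 3.6056, so q_1 = (0.0000, 0.0000, 0.8321, 0.5547).
q_1·w_2 = 0.0000·3 + 0.0000·3 + 0.8321·0 + 0.5547·(-3) = -1.6641.
u_2 = w_2 + 1.6641·q_1 = (3.0000, 3.0000, 1.3846, -2.0769).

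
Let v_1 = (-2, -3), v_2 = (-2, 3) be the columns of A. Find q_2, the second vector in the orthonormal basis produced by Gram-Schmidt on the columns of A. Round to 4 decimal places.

q_2 = (-0.8321, 0.5547)

q_1 = v_1/‖v_1‖ = (-2, -3)/3.6056 = (-0.5547, -0.8321).
r_{12} = q_1·v_2 = -1.3868.
u_2 = v_2 + 1.3868·q_1 = (-2.7692, 1.8462).
‖u_2‖ = 3.3282, so q_2 = (-0.8321, 0.5547).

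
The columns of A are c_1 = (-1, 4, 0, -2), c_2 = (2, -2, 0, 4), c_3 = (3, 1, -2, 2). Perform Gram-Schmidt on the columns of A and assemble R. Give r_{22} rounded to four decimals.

r_{22} = 2.9277

c_1 = (-1, 4, 0, -2); ‖c_1‖ = 4.5826, so q_1 = (-0.2182, 0.8729, 0.0000, -0.4364).
q_1·c_2 = (-0.2182)·2 + 0.8729·(-2) + 0.0000·0 + (-0.4364)·4 = -3.9279.
u_2 = c_2 + 3.9279·q_1 = (1.1429, 1.4286, 0.0000, 2.2857).
r_{22} = ‖u_2‖ = 2.9277.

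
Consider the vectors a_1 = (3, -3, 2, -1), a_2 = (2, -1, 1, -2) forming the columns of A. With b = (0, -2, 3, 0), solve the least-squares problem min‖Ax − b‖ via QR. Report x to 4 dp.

x = (0.9016, -0.6721)

q_1 = a_1/‖a_1‖ = (3, -3, 2, -1)/4.7958 = (0.6255, -0.6255, 0.4170, -0.2085).
r_{12} = q_1·a_2 = 2.7107.
u_2 = a_2 − 2.7107·q_1 = (0.3043, 0.6957, -0.1304, -1.4348).
‖u_2‖ = 1.6285, so q_2 = (0.1869, 0.4272, -0.0801, -0.8810).
Qᵀb = (2.5022, -1.0946).
Back-substitute: x_2 = -1.0946/1.6285 = -0.6721.
x_1 = (2.5022 − 2.7107·(-0.6721))/4.7958 = 0.9016.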